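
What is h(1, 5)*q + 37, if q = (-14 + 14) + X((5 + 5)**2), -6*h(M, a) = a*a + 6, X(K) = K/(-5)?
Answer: 421/3 ≈ 140.33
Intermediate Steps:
X(K) = -K/5 (X(K) = K*(-1/5) = -K/5)
h(M, a) = -1 - a**2/6 (h(M, a) = -(a*a + 6)/6 = -(a**2 + 6)/6 = -(6 + a**2)/6 = -1 - a**2/6)
q = -20 (q = (-14 + 14) - (5 + 5)**2/5 = 0 - 1/5*10**2 = 0 - 1/5*100 = 0 - 20 = -20)
h(1, 5)*q + 37 = (-1 - 1/6*5**2)*(-20) + 37 = (-1 - 1/6*25)*(-20) + 37 = (-1 - 25/6)*(-20) + 37 = -31/6*(-20) + 37 = 310/3 + 37 = 421/3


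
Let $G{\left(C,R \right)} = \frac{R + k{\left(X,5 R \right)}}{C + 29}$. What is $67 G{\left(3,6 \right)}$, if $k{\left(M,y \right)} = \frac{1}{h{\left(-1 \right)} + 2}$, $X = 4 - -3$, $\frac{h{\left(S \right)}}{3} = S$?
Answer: $\frac{335}{32} \approx 10.469$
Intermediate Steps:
$h{\left(S \right)} = 3 S$
$X = 7$ ($X = 4 + 3 = 7$)
$k{\left(M,y \right)} = -1$ ($k{\left(M,y \right)} = \frac{1}{3 \left(-1\right) + 2} = \frac{1}{-3 + 2} = \frac{1}{-1} = -1$)
$G{\left(C,R \right)} = \frac{-1 + R}{29 + C}$ ($G{\left(C,R \right)} = \frac{R - 1}{C + 29} = \frac{-1 + R}{29 + C}$)
$67 G{\left(3,6 \right)} = 67 \frac{-1 + 6}{29 + 3} = 67 \cdot \frac{1}{32} \cdot 5 = 67 \cdot \frac{5}{32} = \frac{335}{32}$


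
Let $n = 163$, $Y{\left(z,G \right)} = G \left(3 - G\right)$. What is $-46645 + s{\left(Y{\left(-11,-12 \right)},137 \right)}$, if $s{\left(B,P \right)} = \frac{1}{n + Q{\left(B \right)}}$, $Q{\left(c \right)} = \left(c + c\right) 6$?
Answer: $- \frac{93150066}{1997} \approx -46645.0$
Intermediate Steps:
$Q{\left(c \right)} = 12 c$ ($Q{\left(c \right)} = 2 c 6 = 12 c$)
$s{\left(B,P \right)} = \frac{1}{163 + 12 B}$
$-46645 + s{\left(Y{\left(-11,-12 \right)},137 \right)} = -46645 + \frac{1}{163 + 12 \left(- 12 \left(3 - -12\right)\right)} = -46645 + \frac{1}{163 + 12 \left(- 12 \left(3 + 12\right)\right)} = -46645 + \frac{1}{163 + 12 \left(\left(-12\right) 15\right)} = -46645 + \frac{1}{163 + 12 \left(-180\right)} = -46645 + \frac{1}{163 - 2160} = -46645 + \frac{1}{-1997} = -46645 - \frac{1}{1997} = - \frac{93150066}{1997}$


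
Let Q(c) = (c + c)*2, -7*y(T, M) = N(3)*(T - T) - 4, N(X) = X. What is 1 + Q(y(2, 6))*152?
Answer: 2439/7 ≈ 348.43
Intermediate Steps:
y(T, M) = 4/7 (y(T, M) = -(3*(T - T) - 4)/7 = -(3*0 - 4)/7 = -(0 - 4)/7 = -1/7*(-4) = 4/7)
Q(c) = 4*c (Q(c) = (2*c)*2 = 4*c)
1 + Q(y(2, 6))*152 = 1 + (4*(4/7))*152 = 1 + (16/7)*152 = 1 + 2432/7 = 2439/7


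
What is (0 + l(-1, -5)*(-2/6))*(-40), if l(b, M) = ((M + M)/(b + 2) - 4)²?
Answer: 7840/3 ≈ 2613.3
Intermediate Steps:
l(b, M) = (-4 + 2*M/(2 + b))² (l(b, M) = ((2*M)/(2 + b) - 4)² = (2*M/(2 + b) - 4)² = (-4 + 2*M/(2 + b))²)
(0 + l(-1, -5)*(-2/6))*(-40) = (0 + (4*(4 - 1*(-5) + 2*(-1))²/(2 - 1)²)*(-2/6))*(-40) = (0 + (4*(4 + 5 - 2)²/1²)*(-2*⅙))*(-40) = (0 + (4*1*7²)*(-⅓))*(-40) = (0 + (4*1*49)*(-⅓))*(-40) = (0 + 196*(-⅓))*(-40) = (0 - 196/3)*(-40) = -196/3*(-40) = 7840/3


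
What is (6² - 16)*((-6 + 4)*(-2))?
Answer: 80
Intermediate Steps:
(6² - 16)*((-6 + 4)*(-2)) = (36 - 16)*(-2*(-2)) = 20*4 = 80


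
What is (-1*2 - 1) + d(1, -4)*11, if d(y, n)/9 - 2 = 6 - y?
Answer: 690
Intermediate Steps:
d(y, n) = 72 - 9*y (d(y, n) = 18 + 9*(6 - y) = 18 + (54 - 9*y) = 72 - 9*y)
(-1*2 - 1) + d(1, -4)*11 = (-1*2 - 1) + (72 - 9*1)*11 = (-2 - 1) + (72 - 9)*11 = -3 + 63*11 = -3 + 693 = 690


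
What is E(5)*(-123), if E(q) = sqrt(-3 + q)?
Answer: -123*sqrt(2) ≈ -173.95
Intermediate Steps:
E(5)*(-123) = sqrt(-3 + 5)*(-123) = sqrt(2)*(-123) = -123*sqrt(2)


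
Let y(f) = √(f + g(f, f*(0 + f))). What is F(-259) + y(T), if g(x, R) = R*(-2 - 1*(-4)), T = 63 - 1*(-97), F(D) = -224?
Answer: -224 + 4*√3210 ≈ 2.6274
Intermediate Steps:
T = 160 (T = 63 + 97 = 160)
g(x, R) = 2*R (g(x, R) = R*(-2 + 4) = R*2 = 2*R)
y(f) = √(f + 2*f²) (y(f) = √(f + 2*(f*(0 + f))) = √(f + 2*(f*f)) = √(f + 2*f²))
F(-259) + y(T) = -224 + √(160*(1 + 2*160)) = -224 + √(160*(1 + 320)) = -224 + √(160*321) = -224 + √51360 = -224 + 4*√3210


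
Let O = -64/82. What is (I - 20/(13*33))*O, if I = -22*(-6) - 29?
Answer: -1413344/17589 ≈ -80.354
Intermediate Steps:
I = 103 (I = 132 - 29 = 103)
O = -32/41 (O = -64*1/82 = -32/41 ≈ -0.78049)
(I - 20/(13*33))*O = (103 - 20/(13*33))*(-32/41) = (103 - 20/429)*(-32/41) = (44167/429)*(-32/41) = -1413344/17589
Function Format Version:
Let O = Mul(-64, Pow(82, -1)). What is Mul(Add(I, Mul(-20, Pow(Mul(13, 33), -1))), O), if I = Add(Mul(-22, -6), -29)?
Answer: Rational(-1413344, 17589) ≈ -80.354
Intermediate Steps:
I = 103 (I = Add(132, -29) = 103)
O = Rational(-32, 41) (O = Mul(-64, Rational(1, 82)) = Rational(-32, 41) ≈ -0.78049)
Mul(Add(I, Mul(-20, Pow(Mul(13, 33), -1))), O) = Mul(Add(103, Mul(-20, Pow(Mul(13, 33), -1))), Rational(-32, 41)) = Mul(Add(103, Mul(-20, Pow(429, -1))), Rational(-32, 41)) = Mul(Add(103, Mul(-20, Rational(1, 429))), Rational(-32, 41)) = Mul(Add(103, Rational(-20, 429)), Rational(-32, 41)) = Mul(Rational(44167, 429), Rational(-32, 41)) = Rational(-1413344, 17589)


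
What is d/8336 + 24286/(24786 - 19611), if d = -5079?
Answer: 176164271/43138800 ≈ 4.0837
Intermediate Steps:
d/8336 + 24286/(24786 - 19611) = -5079/8336 + 24286/(24786 - 19611) = -5079*1/8336 + 24286/5175 = -5079/8336 + 24286*(1/5175) = -5079/8336 + 24286/5175 = 176164271/43138800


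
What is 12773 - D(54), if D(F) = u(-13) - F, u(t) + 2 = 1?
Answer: 12828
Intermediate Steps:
u(t) = -1 (u(t) = -2 + 1 = -1)
D(F) = -1 - F
12773 - D(54) = 12773 - (-1 - 1*54) = 12773 - (-1 - 54) = 12773 - 1*(-55) = 12773 + 55 = 12828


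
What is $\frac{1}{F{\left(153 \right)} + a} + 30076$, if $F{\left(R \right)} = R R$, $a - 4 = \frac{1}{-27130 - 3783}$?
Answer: $\frac{21767988292081}{723766068} \approx 30076.0$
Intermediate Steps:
$a = \frac{123651}{30913}$ ($a = 4 + \frac{1}{-27130 - 3783} = 4 + \frac{1}{-30913} = 4 - \frac{1}{30913} = \frac{123651}{30913} \approx 4.0$)
$F{\left(R \right)} = R^{2}$
$\frac{1}{F{\left(153 \right)} + a} + 30076 = \frac{1}{153^{2} + \frac{123651}{30913}} + 30076 = \frac{1}{23409 + \frac{123651}{30913}} + 30076 = \frac{1}{\frac{723766068}{30913}} + 30076 = \frac{30913}{723766068} + 30076 = \frac{21767988292081}{723766068}$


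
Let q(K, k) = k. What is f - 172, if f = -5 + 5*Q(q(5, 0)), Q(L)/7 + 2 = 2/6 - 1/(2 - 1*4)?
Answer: -1307/6 ≈ -217.83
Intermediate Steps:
Q(L) = -49/6 (Q(L) = -14 + 7*(2/6 - 1/(2 - 1*4)) = -14 + 7*(2*(⅙) - 1/(2 - 4)) = -14 + 7*(⅓ - 1/(-2)) = -14 + 7*(⅓ - 1*(-½)) = -14 + 7*(⅓ + ½) = -14 + 7*(⅚) = -14 + 35/6 = -49/6)
f = -275/6 (f = -5 + 5*(-49/6) = -5 - 245/6 = -275/6 ≈ -45.833)
f - 172 = -275/6 - 172 = -1307/6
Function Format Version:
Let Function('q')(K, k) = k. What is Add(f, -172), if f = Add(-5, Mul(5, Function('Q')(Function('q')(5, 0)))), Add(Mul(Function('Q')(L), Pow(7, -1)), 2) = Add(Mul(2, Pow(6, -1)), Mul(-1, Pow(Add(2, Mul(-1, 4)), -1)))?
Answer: Rational(-1307, 6) ≈ -217.83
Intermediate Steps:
Function('Q')(L) = Rational(-49, 6) (Function('Q')(L) = Add(-14, Mul(7, Add(Mul(2, Pow(6, -1)), Mul(-1, Pow(Add(2, Mul(-1, 4)), -1))))) = Add(-14, Mul(7, Add(Mul(2, Rational(1, 6)), Mul(-1, Pow(Add(2, -4), -1))))) = Add(-14, Mul(7, Add(Rational(1, 3), Mul(-1, Pow(-2, -1))))) = Add(-14, Mul(7, Add(Rational(1, 3), Mul(-1, Rational(-1, 2))))) = Add(-14, Mul(7, Add(Rational(1, 3), Rational(1, 2)))) = Add(-14, Mul(7, Rational(5, 6))) = Add(-14, Rational(35, 6)) = Rational(-49, 6))
f = Rational(-275, 6) (f = Add(-5, Mul(5, Rational(-49, 6))) = Add(-5, Rational(-245, 6)) = Rational(-275, 6) ≈ -45.833)
Add(f, -172) = Add(Rational(-275, 6), -172) = Rational(-1307, 6)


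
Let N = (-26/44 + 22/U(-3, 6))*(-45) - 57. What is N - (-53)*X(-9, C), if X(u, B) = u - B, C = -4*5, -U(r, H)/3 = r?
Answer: 9737/22 ≈ 442.59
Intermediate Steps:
U(r, H) = -3*r
C = -20
N = -3089/22 (N = (-26/44 + 22/((-3*(-3))))*(-45) - 57 = (-26*1/44 + 22/9)*(-45) - 57 = (-13/22 + 22*(⅑))*(-45) - 57 = (-13/22 + 22/9)*(-45) - 57 = (367/198)*(-45) - 57 = -1835/22 - 57 = -3089/22 ≈ -140.41)
N - (-53)*X(-9, C) = -3089/22 - (-53)*(-9 - 1*(-20)) = -3089/22 - (-53)*(-9 + 20) = -3089/22 - (-53)*11 = -3089/22 - 1*(-583) = -3089/22 + 583 = 9737/22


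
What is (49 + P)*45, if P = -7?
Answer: 1890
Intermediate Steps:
(49 + P)*45 = (49 - 7)*45 = 42*45 = 1890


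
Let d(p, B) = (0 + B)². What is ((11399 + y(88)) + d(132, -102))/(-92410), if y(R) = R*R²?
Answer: -140655/18482 ≈ -7.6104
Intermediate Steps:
y(R) = R³
d(p, B) = B²
((11399 + y(88)) + d(132, -102))/(-92410) = ((11399 + 88³) + (-102)²)/(-92410) = ((11399 + 681472) + 10404)*(-1/92410) = (692871 + 10404)*(-1/92410) = 703275*(-1/92410) = -140655/18482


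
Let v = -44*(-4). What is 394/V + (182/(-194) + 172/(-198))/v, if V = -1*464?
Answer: -42122581/49013712 ≈ -0.85940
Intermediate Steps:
V = -464
v = 176
394/V + (182/(-194) + 172/(-198))/v = 394/(-464) + (182/(-194) + 172/(-198))/176 = 394*(-1/464) + (182*(-1/194) + 172*(-1/198))*(1/176) = -197/232 + (-91/97 - 86/99)*(1/176) = -197/232 - 17351/9603*1/176 = -197/232 - 17351/1690128 = -42122581/49013712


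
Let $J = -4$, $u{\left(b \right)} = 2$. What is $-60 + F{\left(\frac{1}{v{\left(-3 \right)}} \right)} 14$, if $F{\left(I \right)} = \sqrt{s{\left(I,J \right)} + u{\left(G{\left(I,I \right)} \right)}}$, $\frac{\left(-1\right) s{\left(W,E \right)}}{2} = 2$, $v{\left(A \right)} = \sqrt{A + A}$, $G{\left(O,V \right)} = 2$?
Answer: $-60 + 14 i \sqrt{2} \approx -60.0 + 19.799 i$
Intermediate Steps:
$v{\left(A \right)} = \sqrt{2} \sqrt{A}$ ($v{\left(A \right)} = \sqrt{2 A} = \sqrt{2} \sqrt{A}$)
$s{\left(W,E \right)} = -4$ ($s{\left(W,E \right)} = \left(-2\right) 2 = -4$)
$F{\left(I \right)} = i \sqrt{2}$ ($F{\left(I \right)} = \sqrt{-4 + 2} = \sqrt{-2} = i \sqrt{2}$)
$-60 + F{\left(\frac{1}{v{\left(-3 \right)}} \right)} 14 = -60 + i \sqrt{2} \cdot 14 = -60 + 14 i \sqrt{2}$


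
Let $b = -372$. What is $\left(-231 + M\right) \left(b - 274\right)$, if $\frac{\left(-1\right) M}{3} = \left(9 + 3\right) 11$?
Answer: $405042$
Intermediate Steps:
$M = -396$ ($M = - 3 \left(9 + 3\right) 11 = - 3 \cdot 12 \cdot 11 = \left(-3\right) 132 = -396$)
$\left(-231 + M\right) \left(b - 274\right) = \left(-231 - 396\right) \left(-372 - 274\right) = \left(-627\right) \left(-646\right) = 405042$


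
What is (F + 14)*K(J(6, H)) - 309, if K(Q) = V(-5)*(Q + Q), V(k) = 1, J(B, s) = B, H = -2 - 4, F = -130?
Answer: -1701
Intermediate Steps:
H = -6
K(Q) = 2*Q (K(Q) = 1*(Q + Q) = 1*(2*Q) = 2*Q)
(F + 14)*K(J(6, H)) - 309 = (-130 + 14)*(2*6) - 309 = -116*12 - 309 = -1392 - 309 = -1701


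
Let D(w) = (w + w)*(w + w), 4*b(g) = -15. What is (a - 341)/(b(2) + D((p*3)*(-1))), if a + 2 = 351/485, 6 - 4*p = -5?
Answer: -332008/260445 ≈ -1.2748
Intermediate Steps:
p = 11/4 (p = 3/2 - 1/4*(-5) = 3/2 + 5/4 = 11/4 ≈ 2.7500)
b(g) = -15/4 (b(g) = (1/4)*(-15) = -15/4)
a = -619/485 (a = -2 + 351/485 = -619/485 ≈ -1.2763)
D(w) = 4*w**2 (D(w) = (2*w)*(2*w) = 4*w**2)
(a - 341)/(b(2) + D((p*3)*(-1))) = (-619/485 - 341)/(-15/4 + 4*(((11/4)*3)*(-1))**2) = -166004/(485*(-15/4 + 4*((33/4)*(-1))**2)) = -166004/(485*(-15/4 + 4*(-33/4)**2)) = -166004/(485*(-15/4 + 4*(1089/16))) = -166004/(485*(-15/4 + 1089/4)) = -166004/(485*537/2) = -166004/485*2/537 = -332008/260445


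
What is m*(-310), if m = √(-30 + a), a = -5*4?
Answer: -1550*I*√2 ≈ -2192.0*I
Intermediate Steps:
a = -20
m = 5*I*√2 (m = √(-30 - 20) = √(-50) = 5*I*√2 ≈ 7.0711*I)
m*(-310) = (5*I*√2)*(-310) = -1550*I*√2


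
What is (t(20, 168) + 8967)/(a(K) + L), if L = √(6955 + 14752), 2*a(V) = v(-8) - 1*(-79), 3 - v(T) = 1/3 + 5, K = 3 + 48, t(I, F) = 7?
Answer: -1548015/91069 + 282681*√443/91069 ≈ 48.334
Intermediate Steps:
K = 51
v(T) = -7/3 (v(T) = 3 - (1/3 + 5) = 3 - (1*(⅓) + 5) = 3 - (⅓ + 5) = 3 - 1*16/3 = 3 - 16/3 = -7/3)
a(V) = 115/3 (a(V) = (-7/3 - 1*(-79))/2 = (-7/3 + 79)/2 = (½)*(230/3) = 115/3)
L = 7*√443 (L = √21707 = 7*√443 ≈ 147.33)
(t(20, 168) + 8967)/(a(K) + L) = (7 + 8967)/(115/3 + 7*√443) = 8974/(115/3 + 7*√443)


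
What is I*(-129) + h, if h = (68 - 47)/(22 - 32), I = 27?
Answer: -34851/10 ≈ -3485.1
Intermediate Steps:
h = -21/10 (h = 21/(-10) = 21*(-1/10) = -21/10 ≈ -2.1000)
I*(-129) + h = 27*(-129) - 21/10 = -3483 - 21/10 = -34851/10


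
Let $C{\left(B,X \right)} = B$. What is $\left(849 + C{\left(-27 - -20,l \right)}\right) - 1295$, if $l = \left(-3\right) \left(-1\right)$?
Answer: $-453$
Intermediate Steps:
$l = 3$
$\left(849 + C{\left(-27 - -20,l \right)}\right) - 1295 = \left(849 - 7\right) - 1295 = 842 - 1295 = -453$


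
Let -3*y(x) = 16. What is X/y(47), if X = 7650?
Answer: -11475/8 ≈ -1434.4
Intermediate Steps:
y(x) = -16/3 (y(x) = -1/3*16 = -16/3)
X/y(47) = 7650/(-16/3) = 7650*(-3/16) = -11475/8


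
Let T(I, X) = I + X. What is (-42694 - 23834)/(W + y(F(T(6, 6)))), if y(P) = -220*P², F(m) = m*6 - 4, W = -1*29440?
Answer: 2079/32710 ≈ 0.063559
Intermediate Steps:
W = -29440
F(m) = -4 + 6*m (F(m) = 6*m - 4 = -4 + 6*m)
(-42694 - 23834)/(W + y(F(T(6, 6)))) = (-42694 - 23834)/(-29440 - 220*(-4 + 6*(6 + 6))²) = -66528/(-29440 - 220*(-4 + 6*12)²) = -66528/(-29440 - 220*(-4 + 72)²) = -66528/(-29440 - 220*68²) = -66528/(-29440 - 220*4624) = -66528/(-29440 - 1017280) = -66528/(-1046720) = -66528*(-1/1046720) = 2079/32710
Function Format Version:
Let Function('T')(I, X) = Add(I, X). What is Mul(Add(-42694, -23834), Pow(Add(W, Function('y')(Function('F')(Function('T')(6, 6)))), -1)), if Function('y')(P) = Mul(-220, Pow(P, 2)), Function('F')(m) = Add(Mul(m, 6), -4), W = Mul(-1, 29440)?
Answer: Rational(2079, 32710) ≈ 0.063559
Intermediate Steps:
W = -29440
Function('F')(m) = Add(-4, Mul(6, m)) (Function('F')(m) = Add(Mul(6, m), -4) = Add(-4, Mul(6, m)))
Mul(Add(-42694, -23834), Pow(Add(W, Function('y')(Function('F')(Function('T')(6, 6)))), -1)) = Mul(Add(-42694, -23834), Pow(Add(-29440, Mul(-220, Pow(Add(-4, Mul(6, Add(6, 6))), 2))), -1)) = Mul(-66528, Pow(Add(-29440, Mul(-220, Pow(Add(-4, Mul(6, 12)), 2))), -1)) = Mul(-66528, Pow(Add(-29440, Mul(-220, Pow(Add(-4, 72), 2))), -1)) = Mul(-66528, Pow(Add(-29440, Mul(-220, Pow(68, 2))), -1)) = Mul(-66528, Pow(Add(-29440, Mul(-220, 4624)), -1)) = Mul(-66528, Pow(Add(-29440, -1017280), -1)) = Mul(-66528, Pow(-1046720, -1)) = Mul(-66528, Rational(-1, 1046720)) = Rational(2079, 32710)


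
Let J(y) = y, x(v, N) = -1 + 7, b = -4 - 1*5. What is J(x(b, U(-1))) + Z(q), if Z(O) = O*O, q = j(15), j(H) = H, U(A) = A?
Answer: 231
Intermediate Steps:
b = -9 (b = -4 - 5 = -9)
x(v, N) = 6
q = 15
Z(O) = O²
J(x(b, U(-1))) + Z(q) = 6 + 15² = 6 + 225 = 231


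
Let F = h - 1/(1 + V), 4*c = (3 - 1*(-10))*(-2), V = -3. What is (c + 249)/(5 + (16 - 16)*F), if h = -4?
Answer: 97/2 ≈ 48.500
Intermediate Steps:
c = -13/2 (c = ((3 - 1*(-10))*(-2))/4 = ((3 + 10)*(-2))/4 = (13*(-2))/4 = (¼)*(-26) = -13/2 ≈ -6.5000)
F = -7/2 (F = -4 - 1/(1 - 3) = -4 - 1/(-2) = -4 - 1*(-½) = -4 + ½ = -7/2 ≈ -3.5000)
(c + 249)/(5 + (16 - 16)*F) = (-13/2 + 249)/(5 + (16 - 16)*(-7/2)) = 485/(2*(5 + 0*(-7/2))) = 485/(2*(5 + 0)) = (485/2)/5 = (485/2)*(⅕) = 97/2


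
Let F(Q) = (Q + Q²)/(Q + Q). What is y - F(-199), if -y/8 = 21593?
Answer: -172645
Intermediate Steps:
F(Q) = (Q + Q²)/(2*Q) (F(Q) = (Q + Q²)/((2*Q)) = (Q + Q²)*(1/(2*Q)) = (Q + Q²)/(2*Q))
y = -172744 (y = -8*21593 = -172744)
y - F(-199) = -172744 - (½ + (½)*(-199)) = -172744 - (½ - 199/2) = -172744 - 1*(-99) = -172744 + 99 = -172645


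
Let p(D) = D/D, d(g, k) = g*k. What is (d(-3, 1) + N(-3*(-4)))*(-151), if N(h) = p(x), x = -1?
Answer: 302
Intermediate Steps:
p(D) = 1
N(h) = 1
(d(-3, 1) + N(-3*(-4)))*(-151) = (-3*1 + 1)*(-151) = (-3 + 1)*(-151) = -2*(-151) = 302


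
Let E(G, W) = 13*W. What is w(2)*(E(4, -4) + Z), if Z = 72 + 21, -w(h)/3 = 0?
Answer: 0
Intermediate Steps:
w(h) = 0 (w(h) = -3*0 = 0)
Z = 93
w(2)*(E(4, -4) + Z) = 0*(13*(-4) + 93) = 0*(-52 + 93) = 0*41 = 0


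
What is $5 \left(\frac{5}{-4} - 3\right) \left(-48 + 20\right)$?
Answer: $595$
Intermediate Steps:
$5 \left(\frac{5}{-4} - 3\right) \left(-48 + 20\right) = 5 \left(5 \left(- \frac{1}{4}\right) - 3\right) \left(-28\right) = 5 \left(- \frac{5}{4} - 3\right) \left(-28\right) = 5 \left(- \frac{17}{4}\right) \left(-28\right) = \left(- \frac{85}{4}\right) \left(-28\right) = 595$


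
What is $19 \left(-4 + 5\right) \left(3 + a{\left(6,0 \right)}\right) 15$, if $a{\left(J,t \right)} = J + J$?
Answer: $4275$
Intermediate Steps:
$a{\left(J,t \right)} = 2 J$
$19 \left(-4 + 5\right) \left(3 + a{\left(6,0 \right)}\right) 15 = 19 \left(-4 + 5\right) \left(3 + 2 \cdot 6\right) 15 = 19 \cdot 1 \left(3 + 12\right) 15 = 19 \cdot 1 \cdot 15 \cdot 15 = 19 \cdot 15 \cdot 15 = 285 \cdot 15 = 4275$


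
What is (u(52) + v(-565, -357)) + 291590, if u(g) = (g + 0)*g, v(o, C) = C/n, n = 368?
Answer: 108299835/368 ≈ 2.9429e+5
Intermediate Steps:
v(o, C) = C/368
u(g) = g² (u(g) = g*g = g²)
(u(52) + v(-565, -357)) + 291590 = (52² + (1/368)*(-357)) + 291590 = (2704 - 357/368) + 291590 = 994715/368 + 291590 = 108299835/368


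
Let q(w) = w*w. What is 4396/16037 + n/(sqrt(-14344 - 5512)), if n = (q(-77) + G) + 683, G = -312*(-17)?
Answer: 628/2291 - 2979*I*sqrt(1241)/1241 ≈ 0.27412 - 84.564*I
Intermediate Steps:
q(w) = w**2
G = 5304
n = 11916 (n = ((-77)**2 + 5304) + 683 = (5929 + 5304) + 683 = 11233 + 683 = 11916)
4396/16037 + n/(sqrt(-14344 - 5512)) = 4396/16037 + 11916/(sqrt(-14344 - 5512)) = 4396*(1/16037) + 11916/(sqrt(-19856)) = 628/2291 + 11916/((4*I*sqrt(1241))) = 628/2291 + 11916*(-I*sqrt(1241)/4964) = 628/2291 - 2979*I*sqrt(1241)/1241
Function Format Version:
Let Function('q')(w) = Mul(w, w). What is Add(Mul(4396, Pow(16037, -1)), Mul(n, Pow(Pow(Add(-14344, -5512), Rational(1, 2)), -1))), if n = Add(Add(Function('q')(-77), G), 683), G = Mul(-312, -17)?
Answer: Add(Rational(628, 2291), Mul(Rational(-2979, 1241), I, Pow(1241, Rational(1, 2)))) ≈ Add(0.27412, Mul(-84.564, I))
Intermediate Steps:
Function('q')(w) = Pow(w, 2)
G = 5304
n = 11916 (n = Add(Add(Pow(-77, 2), 5304), 683) = Add(Add(5929, 5304), 683) = Add(11233, 683) = 11916)
Add(Mul(4396, Pow(16037, -1)), Mul(n, Pow(Pow(Add(-14344, -5512), Rational(1, 2)), -1))) = Add(Mul(4396, Pow(16037, -1)), Mul(11916, Pow(Pow(Add(-14344, -5512), Rational(1, 2)), -1))) = Add(Mul(4396, Rational(1, 16037)), Mul(11916, Pow(Pow(-19856, Rational(1, 2)), -1))) = Add(Rational(628, 2291), Mul(11916, Pow(Mul(4, I, Pow(1241, Rational(1, 2))), -1))) = Add(Rational(628, 2291), Mul(11916, Mul(Rational(-1, 4964), I, Pow(1241, Rational(1, 2))))) = Add(Rational(628, 2291), Mul(Rational(-2979, 1241), I, Pow(1241, Rational(1, 2))))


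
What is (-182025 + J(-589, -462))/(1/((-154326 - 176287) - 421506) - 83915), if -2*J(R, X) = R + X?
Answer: 273018444881/126228131772 ≈ 2.1629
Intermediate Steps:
J(R, X) = -R/2 - X/2 (J(R, X) = -(R + X)/2 = -R/2 - X/2)
(-182025 + J(-589, -462))/(1/((-154326 - 176287) - 421506) - 83915) = (-182025 + (-½*(-589) - ½*(-462)))/(1/((-154326 - 176287) - 421506) - 83915) = (-182025 + (589/2 + 231))/(1/(-330613 - 421506) - 83915) = (-182025 + 1051/2)/(1/(-752119) - 83915) = -362999/(2*(-1/752119 - 83915)) = -362999/(2*(-63114065886/752119)) = -362999/2*(-752119/63114065886) = 273018444881/126228131772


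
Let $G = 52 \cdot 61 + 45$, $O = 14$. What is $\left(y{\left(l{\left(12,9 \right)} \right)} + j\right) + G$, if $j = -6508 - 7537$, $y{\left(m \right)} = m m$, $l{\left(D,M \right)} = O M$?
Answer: $5048$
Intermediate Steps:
$l{\left(D,M \right)} = 14 M$
$y{\left(m \right)} = m^{2}$
$j = -14045$ ($j = -6508 - 7537 = -14045$)
$G = 3217$ ($G = 3172 + 45 = 3217$)
$\left(y{\left(l{\left(12,9 \right)} \right)} + j\right) + G = \left(\left(14 \cdot 9\right)^{2} - 14045\right) + 3217 = \left(126^{2} - 14045\right) + 3217 = \left(15876 - 14045\right) + 3217 = 1831 + 3217 = 5048$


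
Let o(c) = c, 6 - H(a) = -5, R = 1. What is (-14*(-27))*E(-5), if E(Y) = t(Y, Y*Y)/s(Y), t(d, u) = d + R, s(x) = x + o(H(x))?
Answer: -252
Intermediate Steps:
H(a) = 11 (H(a) = 6 - 1*(-5) = 6 + 5 = 11)
s(x) = 11 + x (s(x) = x + 11 = 11 + x)
t(d, u) = 1 + d (t(d, u) = d + 1 = 1 + d)
E(Y) = (1 + Y)/(11 + Y)
(-14*(-27))*E(-5) = (-14*(-27))*((1 - 5)/(11 - 5)) = 378*(-4/6) = 378*((⅙)*(-4)) = 378*(-⅔) = -252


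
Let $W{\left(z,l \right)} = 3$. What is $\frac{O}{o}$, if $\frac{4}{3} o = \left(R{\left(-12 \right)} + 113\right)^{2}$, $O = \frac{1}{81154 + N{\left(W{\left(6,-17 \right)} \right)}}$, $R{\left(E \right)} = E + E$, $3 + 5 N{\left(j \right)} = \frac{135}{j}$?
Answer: $\frac{5}{2410827639} \approx 2.074 \cdot 10^{-9}$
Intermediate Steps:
$N{\left(j \right)} = - \frac{3}{5} + \frac{27}{j}$ ($N{\left(j \right)} = - \frac{3}{5} + \frac{135 \frac{1}{j}}{5} = - \frac{3}{5} + \frac{27}{j}$)
$R{\left(E \right)} = 2 E$
$O = \frac{5}{405812}$ ($O = \frac{1}{81154 - \left(\frac{3}{5} - \frac{27}{3}\right)} = \frac{1}{81154 + \left(- \frac{3}{5} + 27 \cdot \frac{1}{3}\right)} = \frac{1}{81154 + \left(- \frac{3}{5} + 9\right)} = \frac{1}{81154 + \frac{42}{5}} = \frac{1}{\frac{405812}{5}} = \frac{5}{405812} \approx 1.2321 \cdot 10^{-5}$)
$o = \frac{23763}{4}$ ($o = \frac{3 \left(2 \left(-12\right) + 113\right)^{2}}{4} = \frac{3 \left(-24 + 113\right)^{2}}{4} = \frac{3 \cdot 89^{2}}{4} = \frac{3}{4} \cdot 7921 = \frac{23763}{4} \approx 5940.8$)
$\frac{O}{o} = \frac{5}{405812 \cdot \frac{23763}{4}} = \frac{5}{405812} \cdot \frac{4}{23763} = \frac{5}{2410827639}$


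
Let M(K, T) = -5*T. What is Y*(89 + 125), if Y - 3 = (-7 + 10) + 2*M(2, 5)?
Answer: -9416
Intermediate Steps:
Y = -44 (Y = 3 + ((-7 + 10) + 2*(-5*5)) = 3 + (3 + 2*(-25)) = 3 + (3 - 50) = 3 - 47 = -44)
Y*(89 + 125) = -44*(89 + 125) = -44*214 = -9416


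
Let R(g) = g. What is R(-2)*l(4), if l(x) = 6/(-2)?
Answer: 6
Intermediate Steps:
l(x) = -3 (l(x) = 6*(-½) = -3)
R(-2)*l(4) = -2*(-3) = 6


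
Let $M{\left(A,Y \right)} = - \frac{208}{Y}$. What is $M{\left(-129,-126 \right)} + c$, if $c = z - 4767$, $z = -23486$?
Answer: $- \frac{1779835}{63} \approx -28251.0$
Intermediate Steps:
$c = -28253$ ($c = -23486 - 4767 = -28253$)
$M{\left(-129,-126 \right)} + c = - \frac{208}{-126} - 28253 = \left(-208\right) \left(- \frac{1}{126}\right) - 28253 = \frac{104}{63} - 28253 = - \frac{1779835}{63}$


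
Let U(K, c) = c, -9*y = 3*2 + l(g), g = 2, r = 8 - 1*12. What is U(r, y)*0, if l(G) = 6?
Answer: 0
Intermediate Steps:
r = -4 (r = 8 - 12 = -4)
y = -4/3 (y = -(3*2 + 6)/9 = -(6 + 6)/9 = -⅑*12 = -4/3 ≈ -1.3333)
U(r, y)*0 = -4/3*0 = 0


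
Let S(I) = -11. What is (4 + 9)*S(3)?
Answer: -143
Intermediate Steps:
(4 + 9)*S(3) = (4 + 9)*(-11) = 13*(-11) = -143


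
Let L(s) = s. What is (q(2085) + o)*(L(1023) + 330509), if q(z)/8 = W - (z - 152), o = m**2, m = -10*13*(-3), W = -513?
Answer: 43938599024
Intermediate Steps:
m = 390 (m = -130*(-3) = 390)
o = 152100 (o = 390**2 = 152100)
q(z) = -2888 - 8*z (q(z) = 8*(-513 - (z - 152)) = 8*(-513 - (-152 + z)) = 8*(-513 + (152 - z)) = 8*(-361 - z) = -2888 - 8*z)
(q(2085) + o)*(L(1023) + 330509) = ((-2888 - 8*2085) + 152100)*(1023 + 330509) = ((-2888 - 16680) + 152100)*331532 = (-19568 + 152100)*331532 = 132532*331532 = 43938599024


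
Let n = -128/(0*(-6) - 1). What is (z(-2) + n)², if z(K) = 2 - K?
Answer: 17424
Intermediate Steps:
n = 128 (n = -128/(0 - 1) = -128/(-1) = -128*(-1) = 128)
(z(-2) + n)² = ((2 - 1*(-2)) + 128)² = ((2 + 2) + 128)² = (4 + 128)² = 132² = 17424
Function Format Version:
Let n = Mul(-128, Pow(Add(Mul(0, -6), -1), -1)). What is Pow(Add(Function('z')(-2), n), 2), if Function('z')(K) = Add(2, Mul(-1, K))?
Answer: 17424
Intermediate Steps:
n = 128 (n = Mul(-128, Pow(Add(0, -1), -1)) = Mul(-128, Pow(-1, -1)) = Mul(-128, -1) = 128)
Pow(Add(Function('z')(-2), n), 2) = Pow(Add(Add(2, Mul(-1, -2)), 128), 2) = Pow(Add(Add(2, 2), 128), 2) = Pow(Add(4, 128), 2) = Pow(132, 2) = 17424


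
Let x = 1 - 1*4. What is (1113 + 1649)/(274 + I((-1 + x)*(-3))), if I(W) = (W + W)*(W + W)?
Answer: 1381/425 ≈ 3.2494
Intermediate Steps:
x = -3 (x = 1 - 4 = -3)
I(W) = 4*W**2 (I(W) = (2*W)*(2*W) = 4*W**2)
(1113 + 1649)/(274 + I((-1 + x)*(-3))) = (1113 + 1649)/(274 + 4*((-1 - 3)*(-3))**2) = 2762/(274 + 4*(-4*(-3))**2) = 2762/(274 + 4*12**2) = 2762/(274 + 4*144) = 2762/(274 + 576) = 2762/850 = 2762*(1/850) = 1381/425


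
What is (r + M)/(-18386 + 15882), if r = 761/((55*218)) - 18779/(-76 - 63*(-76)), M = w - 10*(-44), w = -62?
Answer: -10567123131/70734093760 ≈ -0.14939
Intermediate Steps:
M = 378 (M = -62 - 10*(-44) = -62 + 440 = 378)
r = -110787189/28248440 (r = 761/11990 - 18779/(-76 + 4788) = 761*(1/11990) - 18779/4712 = 761/11990 - 18779*1/4712 = 761/11990 - 18779/4712 = -110787189/28248440 ≈ -3.9219)
(r + M)/(-18386 + 15882) = (-110787189/28248440 + 378)/(-18386 + 15882) = (10567123131/28248440)/(-2504) = (10567123131/28248440)*(-1/2504) = -10567123131/70734093760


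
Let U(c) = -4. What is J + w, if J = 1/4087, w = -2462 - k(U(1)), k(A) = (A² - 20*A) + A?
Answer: -10438197/4087 ≈ -2554.0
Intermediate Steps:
k(A) = A² - 19*A
w = -2554 (w = -2462 - (-4)*(-19 - 4) = -2462 - (-4)*(-23) = -2462 - 1*92 = -2462 - 92 = -2554)
J = 1/4087 ≈ 0.00024468
J + w = 1/4087 - 2554 = -10438197/4087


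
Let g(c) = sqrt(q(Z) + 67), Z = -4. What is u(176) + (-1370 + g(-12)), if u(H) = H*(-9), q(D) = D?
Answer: -2954 + 3*sqrt(7) ≈ -2946.1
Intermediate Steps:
g(c) = 3*sqrt(7) (g(c) = sqrt(-4 + 67) = sqrt(63) = 3*sqrt(7))
u(H) = -9*H
u(176) + (-1370 + g(-12)) = -9*176 + (-1370 + 3*sqrt(7)) = -1584 + (-1370 + 3*sqrt(7)) = -2954 + 3*sqrt(7)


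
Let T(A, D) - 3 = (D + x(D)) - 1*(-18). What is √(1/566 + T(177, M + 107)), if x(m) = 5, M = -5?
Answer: √41006134/566 ≈ 11.314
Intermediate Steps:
T(A, D) = 26 + D (T(A, D) = 3 + ((D + 5) - 1*(-18)) = 3 + ((5 + D) + 18) = 3 + (23 + D) = 26 + D)
√(1/566 + T(177, M + 107)) = √(1/566 + (26 + (-5 + 107))) = √(1/566 + (26 + 102)) = √(1/566 + 128) = √(72449/566) = √41006134/566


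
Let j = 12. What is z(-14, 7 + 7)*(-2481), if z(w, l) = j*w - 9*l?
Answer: 729414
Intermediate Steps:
z(w, l) = -9*l + 12*w (z(w, l) = 12*w - 9*l = -9*l + 12*w)
z(-14, 7 + 7)*(-2481) = (-9*(7 + 7) + 12*(-14))*(-2481) = (-9*14 - 168)*(-2481) = (-126 - 168)*(-2481) = -294*(-2481) = 729414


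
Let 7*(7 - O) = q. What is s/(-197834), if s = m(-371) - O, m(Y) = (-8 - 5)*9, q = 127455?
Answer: -126587/1384838 ≈ -0.091409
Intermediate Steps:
O = -127406/7 (O = 7 - ⅐*127455 = 7 - 127455/7 = -127406/7 ≈ -18201.)
m(Y) = -117 (m(Y) = -13*9 = -117)
s = 126587/7 (s = -117 - 1*(-127406/7) = -117 + 127406/7 = 126587/7 ≈ 18084.)
s/(-197834) = (126587/7)/(-197834) = (126587/7)*(-1/197834) = -126587/1384838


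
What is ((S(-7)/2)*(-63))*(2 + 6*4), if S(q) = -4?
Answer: 3276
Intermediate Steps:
((S(-7)/2)*(-63))*(2 + 6*4) = (-4/2*(-63))*(2 + 6*4) = (-4*½*(-63))*(2 + 24) = -2*(-63)*26 = 126*26 = 3276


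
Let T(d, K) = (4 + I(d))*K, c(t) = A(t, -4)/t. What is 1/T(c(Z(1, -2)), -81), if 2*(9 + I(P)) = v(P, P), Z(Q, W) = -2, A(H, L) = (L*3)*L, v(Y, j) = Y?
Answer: 1/1377 ≈ 0.00072622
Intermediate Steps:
A(H, L) = 3*L² (A(H, L) = (3*L)*L = 3*L²)
c(t) = 48/t (c(t) = (3*(-4)²)/t = (3*16)/t = 48/t)
I(P) = -9 + P/2
T(d, K) = K*(-5 + d/2) (T(d, K) = (4 + (-9 + d/2))*K = (-5 + d/2)*K = K*(-5 + d/2))
1/T(c(Z(1, -2)), -81) = 1/((½)*(-81)*(-10 + 48/(-2))) = 1/((½)*(-81)*(-10 + 48*(-½))) = 1/((½)*(-81)*(-10 - 24)) = 1/((½)*(-81)*(-34)) = 1/1377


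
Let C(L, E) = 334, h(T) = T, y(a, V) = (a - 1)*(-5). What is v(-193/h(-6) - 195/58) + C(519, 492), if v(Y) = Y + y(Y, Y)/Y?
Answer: 78047119/218022 ≈ 357.98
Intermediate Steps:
y(a, V) = 5 - 5*a (y(a, V) = (-1 + a)*(-5) = 5 - 5*a)
v(Y) = Y + (5 - 5*Y)/Y
v(-193/h(-6) - 195/58) + C(519, 492) = (-5 + (-193/(-6) - 195/58) + 5/(-193/(-6) - 195/58)) + 334 = (-5 + (-193*(-⅙) - 195*1/58) + 5/(-193*(-⅙) - 195*1/58)) + 334 = (-5 + (193/6 - 195/58) + 5/(193/6 - 195/58)) + 334 = (-5 + 2506/87 + 5/(2506/87)) + 334 = (-5 + 2506/87 + 5*(87/2506)) + 334 = (-5 + 2506/87 + 435/2506) + 334 = 5227771/218022 + 334 = 78047119/218022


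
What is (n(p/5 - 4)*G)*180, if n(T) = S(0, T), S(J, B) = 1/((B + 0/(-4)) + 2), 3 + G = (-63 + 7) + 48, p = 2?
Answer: 2475/2 ≈ 1237.5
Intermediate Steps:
G = -11 (G = -3 + ((-63 + 7) + 48) = -3 + (-56 + 48) = -3 - 8 = -11)
S(J, B) = 1/(2 + B) (S(J, B) = 1/((B + 0*(-¼)) + 2) = 1/((B + 0) + 2) = 1/(B + 2) = 1/(2 + B))
n(T) = 1/(2 + T)
(n(p/5 - 4)*G)*180 = (-11/(2 + (2/5 - 4)))*180 = (-11/(2 + (2*(⅕) - 4)))*180 = (-11/(2 + (⅖ - 4)))*180 = (-11/(2 - 18/5))*180 = (-11/(-8/5))*180 = -5/8*(-11)*180 = (55/8)*180 = 2475/2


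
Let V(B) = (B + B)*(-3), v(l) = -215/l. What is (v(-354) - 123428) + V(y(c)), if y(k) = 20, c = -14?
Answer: -43735777/354 ≈ -1.2355e+5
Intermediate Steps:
V(B) = -6*B (V(B) = (2*B)*(-3) = -6*B)
(v(-354) - 123428) + V(y(c)) = (-215/(-354) - 123428) - 6*20 = (-215*(-1/354) - 123428) - 120 = (215/354 - 123428) - 120 = -43693297/354 - 120 = -43735777/354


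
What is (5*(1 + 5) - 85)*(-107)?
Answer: 5885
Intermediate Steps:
(5*(1 + 5) - 85)*(-107) = (5*6 - 85)*(-107) = (30 - 85)*(-107) = -55*(-107) = 5885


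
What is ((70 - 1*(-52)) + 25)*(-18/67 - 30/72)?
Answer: -26999/268 ≈ -100.74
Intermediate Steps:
((70 - 1*(-52)) + 25)*(-18/67 - 30/72) = ((70 + 52) + 25)*(-18*1/67 - 30*1/72) = (122 + 25)*(-18/67 - 5/12) = 147*(-551/804) = -26999/268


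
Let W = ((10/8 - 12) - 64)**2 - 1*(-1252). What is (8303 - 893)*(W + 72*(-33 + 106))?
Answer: 717024945/8 ≈ 8.9628e+7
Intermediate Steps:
W = 109433/16 (W = ((10*(1/8) - 12) - 64)**2 + 1252 = ((5/4 - 12) - 64)**2 + 1252 = (-43/4 - 64)**2 + 1252 = (-299/4)**2 + 1252 = 89401/16 + 1252 = 109433/16 ≈ 6839.6)
(8303 - 893)*(W + 72*(-33 + 106)) = (8303 - 893)*(109433/16 + 72*(-33 + 106)) = 7410*(109433/16 + 72*73) = 7410*(109433/16 + 5256) = 7410*(193529/16) = 717024945/8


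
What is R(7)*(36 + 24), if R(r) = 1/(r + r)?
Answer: 30/7 ≈ 4.2857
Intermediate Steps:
R(r) = 1/(2*r)
R(7)*(36 + 24) = ((½)/7)*(36 + 24) = ((½)*(⅐))*60 = (1/14)*60 = 30/7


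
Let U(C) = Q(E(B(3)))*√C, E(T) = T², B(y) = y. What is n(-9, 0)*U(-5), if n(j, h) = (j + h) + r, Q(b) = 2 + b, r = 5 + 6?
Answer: 22*I*√5 ≈ 49.193*I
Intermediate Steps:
r = 11
n(j, h) = 11 + h + j (n(j, h) = (j + h) + 11 = (h + j) + 11 = 11 + h + j)
U(C) = 11*√C (U(C) = (2 + 3²)*√C = (2 + 9)*√C = 11*√C)
n(-9, 0)*U(-5) = (11 + 0 - 9)*(11*√(-5)) = 2*(11*(I*√5)) = 2*(11*I*√5) = 22*I*√5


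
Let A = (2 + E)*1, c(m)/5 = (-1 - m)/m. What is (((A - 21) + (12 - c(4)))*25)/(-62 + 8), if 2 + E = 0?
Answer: 275/216 ≈ 1.2731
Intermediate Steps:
E = -2 (E = -2 + 0 = -2)
c(m) = 5*(-1 - m)/m (c(m) = 5*((-1 - m)/m) = 5*(-1 - m)/m)
A = 0 (A = (2 - 2)*1 = 0*1 = 0)
(((A - 21) + (12 - c(4)))*25)/(-62 + 8) = (((0 - 21) + (12 - (-5 - 5/4)))*25)/(-62 + 8) = ((-21 + (12 - (-5 - 5*1/4)))*25)/(-54) = ((-21 + (12 - (-5 - 5/4)))*25)*(-1/54) = ((-21 + (12 - 1*(-25/4)))*25)*(-1/54) = ((-21 + (12 + 25/4))*25)*(-1/54) = ((-21 + 73/4)*25)*(-1/54) = -11/4*25*(-1/54) = -275/4*(-1/54) = 275/216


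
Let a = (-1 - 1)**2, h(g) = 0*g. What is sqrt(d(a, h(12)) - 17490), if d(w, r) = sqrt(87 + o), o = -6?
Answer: I*sqrt(17481) ≈ 132.22*I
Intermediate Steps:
h(g) = 0
a = 4 (a = (-2)**2 = 4)
d(w, r) = 9 (d(w, r) = sqrt(87 - 6) = sqrt(81) = 9)
sqrt(d(a, h(12)) - 17490) = sqrt(9 - 17490) = sqrt(-17481) = I*sqrt(17481)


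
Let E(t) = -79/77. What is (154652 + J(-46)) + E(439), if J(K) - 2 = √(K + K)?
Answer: 11908279/77 + 2*I*√23 ≈ 1.5465e+5 + 9.5917*I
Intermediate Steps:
J(K) = 2 + √2*√K (J(K) = 2 + √(K + K) = 2 + √(2*K) = 2 + √2*√K)
E(t) = -79/77 (E(t) = -79*1/77 = -79/77)
(154652 + J(-46)) + E(439) = (154652 + (2 + √2*√(-46))) - 79/77 = (154652 + (2 + √2*(I*√46))) - 79/77 = (154652 + (2 + 2*I*√23)) - 79/77 = (154654 + 2*I*√23) - 79/77 = 11908279/77 + 2*I*√23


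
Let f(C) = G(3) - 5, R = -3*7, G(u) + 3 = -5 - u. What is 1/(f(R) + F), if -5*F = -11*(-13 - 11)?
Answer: -5/344 ≈ -0.014535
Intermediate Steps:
G(u) = -8 - u (G(u) = -3 + (-5 - u) = -8 - u)
R = -21
f(C) = -16 (f(C) = (-8 - 1*3) - 5 = (-8 - 3) - 5 = -11 - 5 = -16)
F = -264/5 (F = -(-11)*(-13 - 11)/5 = -(-11)*(-24)/5 = -⅕*264 = -264/5 ≈ -52.800)
1/(f(R) + F) = 1/(-16 - 264/5) = 1/(-344/5) = -5/344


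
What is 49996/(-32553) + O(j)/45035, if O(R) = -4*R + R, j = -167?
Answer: -2235260807/1466024355 ≈ -1.5247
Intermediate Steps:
O(R) = -3*R
49996/(-32553) + O(j)/45035 = 49996/(-32553) - 3*(-167)/45035 = 49996*(-1/32553) + 501*(1/45035) = -49996/32553 + 501/45035 = -2235260807/1466024355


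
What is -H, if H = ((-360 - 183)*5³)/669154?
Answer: 67875/669154 ≈ 0.10143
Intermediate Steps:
H = -67875/669154 (H = -543*125*(1/669154) = -67875*1/669154 = -67875/669154 ≈ -0.10143)
-H = -1*(-67875/669154) = 67875/669154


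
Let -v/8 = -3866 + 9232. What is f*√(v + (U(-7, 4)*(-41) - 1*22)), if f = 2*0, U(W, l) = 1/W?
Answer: 0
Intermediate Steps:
v = -42928 (v = -8*(-3866 + 9232) = -8*5366 = -42928)
f = 0
f*√(v + (U(-7, 4)*(-41) - 1*22)) = 0*√(-42928 + (-41/(-7) - 1*22)) = 0*√(-42928 + (-⅐*(-41) - 22)) = 0*√(-42928 + (41/7 - 22)) = 0*√(-42928 - 113/7) = 0*√(-300609/7) = 0*(3*I*√233807/7) = 0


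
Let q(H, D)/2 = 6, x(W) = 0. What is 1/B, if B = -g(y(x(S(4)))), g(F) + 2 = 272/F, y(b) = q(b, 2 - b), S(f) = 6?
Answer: -3/62 ≈ -0.048387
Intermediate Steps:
q(H, D) = 12 (q(H, D) = 2*6 = 12)
y(b) = 12
g(F) = -2 + 272/F
B = -62/3 (B = -(-2 + 272/12) = -(-2 + 272*(1/12)) = -(-2 + 68/3) = -1*62/3 = -62/3 ≈ -20.667)
1/B = 1/(-62/3) = -3/62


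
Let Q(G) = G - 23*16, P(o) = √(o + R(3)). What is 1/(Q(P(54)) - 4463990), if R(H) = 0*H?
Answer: -2232179/9965246176055 - 3*√6/19930492352110 ≈ -2.2400e-7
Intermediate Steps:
R(H) = 0
P(o) = √o (P(o) = √(o + 0) = √o)
Q(G) = -368 + G (Q(G) = G - 368 = -368 + G)
1/(Q(P(54)) - 4463990) = 1/((-368 + √54) - 4463990) = 1/((-368 + 3*√6) - 4463990) = 1/(-4464358 + 3*√6)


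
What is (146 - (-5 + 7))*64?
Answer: 9216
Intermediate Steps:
(146 - (-5 + 7))*64 = (146 - 1*2)*64 = (146 - 2)*64 = 144*64 = 9216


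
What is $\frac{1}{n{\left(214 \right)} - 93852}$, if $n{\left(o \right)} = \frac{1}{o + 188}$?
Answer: $- \frac{402}{37728503} \approx -1.0655 \cdot 10^{-5}$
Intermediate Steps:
$n{\left(o \right)} = \frac{1}{188 + o}$
$\frac{1}{n{\left(214 \right)} - 93852} = \frac{1}{\frac{1}{188 + 214} - 93852} = \frac{1}{\frac{1}{402} - 93852} = \frac{1}{- \frac{37728503}{402}} = - \frac{402}{37728503}$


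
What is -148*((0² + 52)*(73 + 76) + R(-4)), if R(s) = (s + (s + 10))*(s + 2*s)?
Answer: -1143152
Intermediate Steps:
R(s) = 3*s*(10 + 2*s) (R(s) = (s + (10 + s))*(3*s) = (10 + 2*s)*(3*s) = 3*s*(10 + 2*s))
-148*((0² + 52)*(73 + 76) + R(-4)) = -148*((0² + 52)*(73 + 76) + 6*(-4)*(5 - 4)) = -148*((0 + 52)*149 + 6*(-4)*1) = -148*(52*149 - 24) = -148*(7748 - 24) = -148*7724 = -1143152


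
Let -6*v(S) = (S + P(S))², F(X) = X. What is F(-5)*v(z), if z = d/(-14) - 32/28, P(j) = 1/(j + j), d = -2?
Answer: 15/8 ≈ 1.8750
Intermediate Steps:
P(j) = 1/(2*j)
z = -1 (z = -2/(-14) - 32/28 = -2*(-1/14) - 32*1/28 = ⅐ - 8/7 = -1)
v(S) = -(S + 1/(2*S))²/6
F(-5)*v(z) = -(-5)*(1 + 2*(-1)²)²/(24*(-1)²) = -(-5)*(1 + 2*1)²/24 = -(-5)*(1 + 2)²/24 = -(-5)*3²/24 = -(-5)*9/24 = -5*(-3/8) = 15/8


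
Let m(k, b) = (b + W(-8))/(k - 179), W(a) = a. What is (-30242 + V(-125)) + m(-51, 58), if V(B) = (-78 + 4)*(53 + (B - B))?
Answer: -785777/23 ≈ -34164.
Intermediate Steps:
m(k, b) = (-8 + b)/(-179 + k) (m(k, b) = (b - 8)/(k - 179) = (-8 + b)/(-179 + k))
V(B) = -3922 (V(B) = -74*(53 + 0) = -74*53 = -3922)
(-30242 + V(-125)) + m(-51, 58) = (-30242 - 3922) + (-8 + 58)/(-179 - 51) = -34164 + 50/(-230) = -34164 - 1/230*50 = -34164 - 5/23 = -785777/23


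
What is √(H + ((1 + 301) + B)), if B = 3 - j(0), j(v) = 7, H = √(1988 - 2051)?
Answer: √(298 + 3*I*√7) ≈ 17.264 + 0.2299*I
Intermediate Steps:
H = 3*I*√7 (H = √(-63) = 3*I*√7 ≈ 7.9373*I)
B = -4 (B = 3 - 1*7 = 3 - 7 = -4)
√(H + ((1 + 301) + B)) = √(3*I*√7 + ((1 + 301) - 4)) = √(3*I*√7 + (302 - 4)) = √(3*I*√7 + 298) = √(298 + 3*I*√7)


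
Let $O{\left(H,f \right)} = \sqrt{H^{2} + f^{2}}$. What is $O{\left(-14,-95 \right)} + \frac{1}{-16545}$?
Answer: $- \frac{1}{16545} + \sqrt{9221} \approx 96.026$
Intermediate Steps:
$O{\left(-14,-95 \right)} + \frac{1}{-16545} = \sqrt{\left(-14\right)^{2} + \left(-95\right)^{2}} + \frac{1}{-16545} = \sqrt{196 + 9025} - \frac{1}{16545} = \sqrt{9221} - \frac{1}{16545} = - \frac{1}{16545} + \sqrt{9221}$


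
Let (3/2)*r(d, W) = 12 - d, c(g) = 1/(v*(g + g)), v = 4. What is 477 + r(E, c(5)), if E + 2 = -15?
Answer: 1489/3 ≈ 496.33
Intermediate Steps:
E = -17 (E = -2 - 15 = -17)
c(g) = 1/(8*g) (c(g) = 1/(4*(g + g)) = 1/(4*(2*g)) = 1/(8*g))
r(d, W) = 8 - 2*d/3 (r(d, W) = 2*(12 - d)/3 = 8 - 2*d/3)
477 + r(E, c(5)) = 477 + (8 - 2/3*(-17)) = 477 + (8 + 34/3) = 477 + 58/3 = 1489/3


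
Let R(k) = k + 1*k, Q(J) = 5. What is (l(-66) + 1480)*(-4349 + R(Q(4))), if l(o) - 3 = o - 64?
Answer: -5870667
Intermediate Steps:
R(k) = 2*k (R(k) = k + k = 2*k)
l(o) = -61 + o (l(o) = 3 + (o - 64) = 3 + (-64 + o) = -61 + o)
(l(-66) + 1480)*(-4349 + R(Q(4))) = ((-61 - 66) + 1480)*(-4349 + 2*5) = (-127 + 1480)*(-4349 + 10) = 1353*(-4339) = -5870667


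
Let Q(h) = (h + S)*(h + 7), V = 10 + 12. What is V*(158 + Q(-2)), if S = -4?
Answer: 2816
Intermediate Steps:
V = 22
Q(h) = (-4 + h)*(7 + h) (Q(h) = (h - 4)*(h + 7) = (-4 + h)*(7 + h))
V*(158 + Q(-2)) = 22*(158 + (-28 + (-2)**2 + 3*(-2))) = 22*(158 + (-28 + 4 - 6)) = 22*(158 - 30) = 22*128 = 2816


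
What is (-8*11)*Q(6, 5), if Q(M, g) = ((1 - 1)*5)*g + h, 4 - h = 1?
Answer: -264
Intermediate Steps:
h = 3 (h = 4 - 1*1 = 4 - 1 = 3)
Q(M, g) = 3 (Q(M, g) = ((1 - 1)*5)*g + 3 = (0*5)*g + 3 = 0*g + 3 = 0 + 3 = 3)
(-8*11)*Q(6, 5) = -8*11*3 = -88*3 = -264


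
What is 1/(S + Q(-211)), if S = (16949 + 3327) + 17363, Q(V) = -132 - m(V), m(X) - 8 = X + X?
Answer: 1/37921 ≈ 2.6371e-5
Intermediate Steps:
m(X) = 8 + 2*X (m(X) = 8 + (X + X) = 8 + 2*X)
Q(V) = -140 - 2*V (Q(V) = -132 - (8 + 2*V) = -132 + (-8 - 2*V) = -140 - 2*V)
S = 37639 (S = 20276 + 17363 = 37639)
1/(S + Q(-211)) = 1/(37639 + (-140 - 2*(-211))) = 1/(37639 + (-140 + 422)) = 1/(37639 + 282) = 1/37921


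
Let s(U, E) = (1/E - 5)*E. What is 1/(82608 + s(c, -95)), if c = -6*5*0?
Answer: 1/83084 ≈ 1.2036e-5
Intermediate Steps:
c = 0 (c = -30*0 = 0)
s(U, E) = E*(-5 + 1/E) (s(U, E) = (-5 + 1/E)*E = E*(-5 + 1/E))
1/(82608 + s(c, -95)) = 1/(82608 + (1 - 5*(-95))) = 1/(82608 + (1 + 475)) = 1/(82608 + 476) = 1/83084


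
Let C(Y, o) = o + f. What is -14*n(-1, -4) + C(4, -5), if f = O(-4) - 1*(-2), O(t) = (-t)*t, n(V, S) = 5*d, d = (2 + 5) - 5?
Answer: -159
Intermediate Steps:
d = 2 (d = 7 - 5 = 2)
n(V, S) = 10 (n(V, S) = 5*2 = 10)
O(t) = -t²
f = -14 (f = -1*(-4)² - 1*(-2) = -1*16 + 2 = -16 + 2 = -14)
C(Y, o) = -14 + o (C(Y, o) = o - 14 = -14 + o)
-14*n(-1, -4) + C(4, -5) = -14*10 + (-14 - 5) = -140 - 19 = -159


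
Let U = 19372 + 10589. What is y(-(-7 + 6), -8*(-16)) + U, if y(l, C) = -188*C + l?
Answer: 5898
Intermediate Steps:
y(l, C) = l - 188*C
U = 29961
y(-(-7 + 6), -8*(-16)) + U = (-(-7 + 6) - (-1504)*(-16)) + 29961 = (-1*(-1) - 188*128) + 29961 = (1 - 24064) + 29961 = -24063 + 29961 = 5898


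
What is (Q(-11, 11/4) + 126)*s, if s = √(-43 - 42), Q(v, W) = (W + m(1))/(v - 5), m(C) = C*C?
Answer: 8049*I*√85/64 ≈ 1159.5*I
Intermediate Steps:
m(C) = C²
Q(v, W) = (1 + W)/(-5 + v) (Q(v, W) = (W + 1²)/(v - 5) = (W + 1)/(-5 + v) = (1 + W)/(-5 + v))
s = I*√85 (s = √(-85) = I*√85 ≈ 9.2195*I)
(Q(-11, 11/4) + 126)*s = ((1 + 11/4)/(-5 - 11) + 126)*(I*√85) = ((1 + 11*(¼))/(-16) + 126)*(I*√85) = (-(1 + 11/4)/16 + 126)*(I*√85) = (-1/16*15/4 + 126)*(I*√85) = (-15/64 + 126)*(I*√85) = 8049*(I*√85)/64 = 8049*I*√85/64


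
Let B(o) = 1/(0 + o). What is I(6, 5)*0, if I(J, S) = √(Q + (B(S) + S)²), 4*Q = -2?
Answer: 0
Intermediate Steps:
B(o) = 1/o
Q = -½ (Q = (¼)*(-2) = -½ ≈ -0.50000)
I(J, S) = √(-½ + (S + 1/S)²) (I(J, S) = √(-½ + (1/S + S)²) = √(-½ + (S + 1/S)²))
I(6, 5)*0 = (√(6 + 4/5² + 4*5²)/2)*0 = (√(6 + 4*(1/25) + 4*25)/2)*0 = (√(6 + 4/25 + 100)/2)*0 = (√(2654/25)/2)*0 = ((√2654/5)/2)*0 = (√2654/10)*0 = 0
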